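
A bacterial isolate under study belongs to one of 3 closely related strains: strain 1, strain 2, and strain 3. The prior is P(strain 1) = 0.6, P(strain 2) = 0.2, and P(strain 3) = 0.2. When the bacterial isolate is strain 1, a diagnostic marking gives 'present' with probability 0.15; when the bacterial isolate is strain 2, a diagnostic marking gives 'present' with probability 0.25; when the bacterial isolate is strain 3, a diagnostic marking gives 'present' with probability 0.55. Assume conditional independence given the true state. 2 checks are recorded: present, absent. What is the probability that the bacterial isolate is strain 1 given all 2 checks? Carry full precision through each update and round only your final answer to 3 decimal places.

0.468

After 'present': normaliser = 0.15·0.6000 + 0.25·0.2000 + 0.55·0.2000; P(strain 1) ≈ 0.3600, P(strain 2) ≈ 0.2000, P(strain 3) ≈ 0.4400
After 'absent': normaliser = 0.85·0.3600 + 0.75·0.2000 + 0.45·0.4400; P(strain 1) ≈ 0.4679, P(strain 2) ≈ 0.2294, P(strain 3) ≈ 0.3028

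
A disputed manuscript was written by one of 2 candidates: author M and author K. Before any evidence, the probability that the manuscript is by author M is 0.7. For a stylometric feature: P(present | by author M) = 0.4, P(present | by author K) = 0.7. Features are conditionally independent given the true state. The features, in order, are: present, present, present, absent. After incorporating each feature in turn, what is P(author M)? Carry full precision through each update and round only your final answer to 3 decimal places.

Apply Bayes' rule sequentially, carrying P(author M) forward.
After 'present': P(author M) = 0.4·0.7000 / (0.4·0.7000 + 0.7·0.3000) ≈ 0.5714
After 'present': P(author M) = 0.4·0.5714 / (0.4·0.5714 + 0.7·0.4286) ≈ 0.4324
After 'present': P(author M) = 0.4·0.4324 / (0.4·0.4324 + 0.7·0.5676) ≈ 0.3033
After 'absent': P(author M) = 0.6·0.3033 / (0.6·0.3033 + 0.3·0.6967) ≈ 0.4655

0.465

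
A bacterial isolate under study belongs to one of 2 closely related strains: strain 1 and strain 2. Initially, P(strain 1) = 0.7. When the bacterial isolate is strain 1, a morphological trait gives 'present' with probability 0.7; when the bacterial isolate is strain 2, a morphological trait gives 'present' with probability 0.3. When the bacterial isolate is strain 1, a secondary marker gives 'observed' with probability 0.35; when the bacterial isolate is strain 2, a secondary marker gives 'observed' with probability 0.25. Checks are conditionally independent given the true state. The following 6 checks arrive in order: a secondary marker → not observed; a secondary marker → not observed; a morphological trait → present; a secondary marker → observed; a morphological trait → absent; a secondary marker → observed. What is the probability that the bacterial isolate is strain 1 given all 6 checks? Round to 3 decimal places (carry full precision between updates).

0.775

Each posterior becomes the prior for the next update.
After a secondary marker='not observed': P(strain 1) = 0.65·0.7000 / (0.65·0.7000 + 0.75·0.3000) ≈ 0.6691
After a secondary marker='not observed': P(strain 1) = 0.65·0.6691 / (0.65·0.6691 + 0.75·0.3309) ≈ 0.6367
After a morphological trait='present': P(strain 1) = 0.7·0.6367 / (0.7·0.6367 + 0.3·0.3633) ≈ 0.8035
After a secondary marker='observed': P(strain 1) = 0.35·0.8035 / (0.35·0.8035 + 0.25·0.1965) ≈ 0.8513
After a morphological trait='absent': P(strain 1) = 0.3·0.8513 / (0.3·0.8513 + 0.7·0.1487) ≈ 0.7104
After a secondary marker='observed': P(strain 1) = 0.35·0.7104 / (0.35·0.7104 + 0.25·0.2896) ≈ 0.7745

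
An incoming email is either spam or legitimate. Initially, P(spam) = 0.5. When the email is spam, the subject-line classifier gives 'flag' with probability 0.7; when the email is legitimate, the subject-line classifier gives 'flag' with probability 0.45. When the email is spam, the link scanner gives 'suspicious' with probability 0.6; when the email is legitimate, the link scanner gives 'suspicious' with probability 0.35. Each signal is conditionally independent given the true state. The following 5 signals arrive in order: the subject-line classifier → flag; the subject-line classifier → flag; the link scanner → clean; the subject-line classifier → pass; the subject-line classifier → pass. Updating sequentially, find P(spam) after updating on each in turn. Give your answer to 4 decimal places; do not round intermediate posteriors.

0.3070

After the subject-line classifier='flag': P(spam) = 0.7·0.5000 / (0.7·0.5000 + 0.45·0.5000) ≈ 0.6087
After the subject-line classifier='flag': P(spam) = 0.7·0.6087 / (0.7·0.6087 + 0.45·0.3913) ≈ 0.7076
After the link scanner='clean': P(spam) = 0.4·0.7076 / (0.4·0.7076 + 0.65·0.2924) ≈ 0.5982
After the subject-line classifier='pass': P(spam) = 0.3·0.5982 / (0.3·0.5982 + 0.55·0.4018) ≈ 0.4482
After the subject-line classifier='pass': P(spam) = 0.3·0.4482 / (0.3·0.4482 + 0.55·0.5518) ≈ 0.3070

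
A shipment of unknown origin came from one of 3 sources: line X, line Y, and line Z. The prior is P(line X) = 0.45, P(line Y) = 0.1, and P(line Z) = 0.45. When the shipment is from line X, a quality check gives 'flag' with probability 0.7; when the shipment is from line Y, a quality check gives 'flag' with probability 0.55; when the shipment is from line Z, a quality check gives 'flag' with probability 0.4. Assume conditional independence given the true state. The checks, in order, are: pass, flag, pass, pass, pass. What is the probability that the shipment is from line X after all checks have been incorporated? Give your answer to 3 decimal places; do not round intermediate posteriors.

0.091

Each posterior becomes the prior for the next update.
After 'pass': normaliser = 0.3·0.4500 + 0.45·0.1000 + 0.6·0.4500; P(line X) ≈ 0.3000, P(line Y) ≈ 0.1000, P(line Z) ≈ 0.6000
After 'flag': normaliser = 0.7·0.3000 + 0.55·0.1000 + 0.4·0.6000; P(line X) ≈ 0.4158, P(line Y) ≈ 0.1089, P(line Z) ≈ 0.4752
After 'pass': normaliser = 0.3·0.4158 + 0.45·0.1089 + 0.6·0.4752; P(line X) ≈ 0.2718, P(line Y) ≈ 0.1068, P(line Z) ≈ 0.6214
After 'pass': normaliser = 0.3·0.2718 + 0.45·0.1068 + 0.6·0.6214; P(line X) ≈ 0.1623, P(line Y) ≈ 0.0957, P(line Z) ≈ 0.7420
After 'pass': normaliser = 0.3·0.1623 + 0.45·0.0957 + 0.6·0.7420; P(line X) ≈ 0.0907, P(line Y) ≈ 0.0802, P(line Z) ≈ 0.8291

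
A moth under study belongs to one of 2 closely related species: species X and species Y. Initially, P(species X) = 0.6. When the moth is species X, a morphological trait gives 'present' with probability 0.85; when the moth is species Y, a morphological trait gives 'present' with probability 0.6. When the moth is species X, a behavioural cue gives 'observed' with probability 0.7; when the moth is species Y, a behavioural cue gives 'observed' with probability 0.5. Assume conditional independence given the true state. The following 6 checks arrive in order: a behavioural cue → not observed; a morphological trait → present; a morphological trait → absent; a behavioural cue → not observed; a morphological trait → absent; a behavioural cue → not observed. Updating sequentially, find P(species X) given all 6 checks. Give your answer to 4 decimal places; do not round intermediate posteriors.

After a behavioural cue='not observed': P(species X) = 0.3·0.6000 / (0.3·0.6000 + 0.5·0.4000) ≈ 0.4737
After a morphological trait='present': P(species X) = 0.85·0.4737 / (0.85·0.4737 + 0.6·0.5263) ≈ 0.5604
After a morphological trait='absent': P(species X) = 0.15·0.5604 / (0.15·0.5604 + 0.4·0.4396) ≈ 0.3235
After a behavioural cue='not observed': P(species X) = 0.3·0.3235 / (0.3·0.3235 + 0.5·0.6765) ≈ 0.2229
After a morphological trait='absent': P(species X) = 0.15·0.2229 / (0.15·0.2229 + 0.4·0.7771) ≈ 0.0971
After a behavioural cue='not observed': P(species X) = 0.3·0.0971 / (0.3·0.0971 + 0.5·0.9029) ≈ 0.0606

0.0606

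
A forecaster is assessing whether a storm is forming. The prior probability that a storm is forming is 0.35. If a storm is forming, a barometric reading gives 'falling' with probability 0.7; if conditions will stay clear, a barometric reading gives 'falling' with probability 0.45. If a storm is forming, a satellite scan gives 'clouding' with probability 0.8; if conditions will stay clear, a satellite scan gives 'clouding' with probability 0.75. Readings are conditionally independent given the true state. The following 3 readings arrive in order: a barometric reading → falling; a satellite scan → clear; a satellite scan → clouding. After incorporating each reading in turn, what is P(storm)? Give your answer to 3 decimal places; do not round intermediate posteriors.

0.417

After a barometric reading='falling': P(storm) = 0.7·0.3500 / (0.7·0.3500 + 0.45·0.6500) ≈ 0.4558
After a satellite scan='clear': P(storm) = 0.2·0.4558 / (0.2·0.4558 + 0.25·0.5442) ≈ 0.4012
After a satellite scan='clouding': P(storm) = 0.8·0.4012 / (0.8·0.4012 + 0.75·0.5988) ≈ 0.4168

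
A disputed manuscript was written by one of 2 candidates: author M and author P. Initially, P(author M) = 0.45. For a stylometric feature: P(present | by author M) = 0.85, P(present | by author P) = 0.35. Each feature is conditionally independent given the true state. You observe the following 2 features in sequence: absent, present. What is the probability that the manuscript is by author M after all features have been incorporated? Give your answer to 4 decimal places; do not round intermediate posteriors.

After 'absent': P(author M) = 0.15·0.4500 / (0.15·0.4500 + 0.65·0.5500) ≈ 0.1588
After 'present': P(author M) = 0.85·0.1588 / (0.85·0.1588 + 0.35·0.8412) ≈ 0.3144

0.3144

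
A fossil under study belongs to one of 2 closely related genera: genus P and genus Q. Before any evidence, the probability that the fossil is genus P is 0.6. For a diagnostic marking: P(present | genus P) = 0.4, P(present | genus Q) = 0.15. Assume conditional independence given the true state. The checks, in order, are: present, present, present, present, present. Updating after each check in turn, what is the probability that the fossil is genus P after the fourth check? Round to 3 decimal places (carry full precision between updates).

0.987

Apply Bayes' rule sequentially, carrying P(genus P) forward.
After 'present': P(genus P) = 0.4·0.6000 / (0.4·0.6000 + 0.15·0.4000) ≈ 0.8000
After 'present': P(genus P) = 0.4·0.8000 / (0.4·0.8000 + 0.15·0.2000) ≈ 0.9143
After 'present': P(genus P) = 0.4·0.9143 / (0.4·0.9143 + 0.15·0.0857) ≈ 0.9660
After 'present': P(genus P) = 0.4·0.9660 / (0.4·0.9660 + 0.15·0.0340) ≈ 0.9870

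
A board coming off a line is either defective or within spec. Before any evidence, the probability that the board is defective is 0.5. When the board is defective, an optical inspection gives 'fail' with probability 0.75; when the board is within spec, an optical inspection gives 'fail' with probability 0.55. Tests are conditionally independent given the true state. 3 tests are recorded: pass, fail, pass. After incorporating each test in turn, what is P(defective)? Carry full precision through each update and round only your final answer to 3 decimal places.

After 'pass': P(defective) = 0.25·0.5000 / (0.25·0.5000 + 0.45·0.5000) ≈ 0.3571
After 'fail': P(defective) = 0.75·0.3571 / (0.75·0.3571 + 0.55·0.6429) ≈ 0.4310
After 'pass': P(defective) = 0.25·0.4310 / (0.25·0.4310 + 0.45·0.5690) ≈ 0.2962

0.296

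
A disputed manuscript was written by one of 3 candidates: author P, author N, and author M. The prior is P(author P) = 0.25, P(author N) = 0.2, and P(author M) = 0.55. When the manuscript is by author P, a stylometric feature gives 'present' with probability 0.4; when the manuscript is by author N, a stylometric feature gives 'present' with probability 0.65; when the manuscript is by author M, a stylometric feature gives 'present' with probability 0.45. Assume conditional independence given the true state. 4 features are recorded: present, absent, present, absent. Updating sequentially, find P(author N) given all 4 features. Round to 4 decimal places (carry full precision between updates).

0.1771

Each posterior becomes the prior for the next update.
After 'present': normaliser = 0.4·0.2500 + 0.65·0.2000 + 0.45·0.5500; P(author P) ≈ 0.2094, P(author N) ≈ 0.2723, P(author M) ≈ 0.5183
After 'absent': normaliser = 0.6·0.2094 + 0.35·0.2723 + 0.55·0.5183; P(author P) ≈ 0.2483, P(author N) ≈ 0.1883, P(author M) ≈ 0.5634
After 'present': normaliser = 0.4·0.2483 + 0.65·0.1883 + 0.45·0.5634; P(author P) ≈ 0.2090, P(author N) ≈ 0.2576, P(author M) ≈ 0.5334
After 'absent': normaliser = 0.6·0.2090 + 0.35·0.2576 + 0.55·0.5334; P(author P) ≈ 0.2464, P(author N) ≈ 0.1771, P(author M) ≈ 0.5765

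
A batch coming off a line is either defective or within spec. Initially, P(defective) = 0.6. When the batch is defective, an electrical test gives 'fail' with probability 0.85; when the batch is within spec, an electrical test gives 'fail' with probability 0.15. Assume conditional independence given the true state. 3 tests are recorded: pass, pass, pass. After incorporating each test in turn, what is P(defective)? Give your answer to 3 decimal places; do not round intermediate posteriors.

0.008

After 'pass': P(defective) = 0.15·0.6000 / (0.15·0.6000 + 0.85·0.4000) ≈ 0.2093
After 'pass': P(defective) = 0.15·0.2093 / (0.15·0.2093 + 0.85·0.7907) ≈ 0.0446
After 'pass': P(defective) = 0.15·0.0446 / (0.15·0.0446 + 0.85·0.9554) ≈ 0.0082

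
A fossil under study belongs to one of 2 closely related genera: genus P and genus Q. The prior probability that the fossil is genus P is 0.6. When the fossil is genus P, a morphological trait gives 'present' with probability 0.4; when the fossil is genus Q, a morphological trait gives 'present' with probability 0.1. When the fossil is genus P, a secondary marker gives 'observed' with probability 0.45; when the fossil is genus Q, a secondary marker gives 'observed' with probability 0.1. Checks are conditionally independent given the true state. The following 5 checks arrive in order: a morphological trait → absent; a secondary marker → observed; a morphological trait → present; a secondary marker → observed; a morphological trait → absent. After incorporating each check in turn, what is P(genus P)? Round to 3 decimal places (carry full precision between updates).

After a morphological trait='absent': P(genus P) = 0.6·0.6000 / (0.6·0.6000 + 0.9·0.4000) ≈ 0.5000
After a secondary marker='observed': P(genus P) = 0.45·0.5000 / (0.45·0.5000 + 0.1·0.5000) ≈ 0.8182
After a morphological trait='present': P(genus P) = 0.4·0.8182 / (0.4·0.8182 + 0.1·0.1818) ≈ 0.9474
After a secondary marker='observed': P(genus P) = 0.45·0.9474 / (0.45·0.9474 + 0.1·0.0526) ≈ 0.9878
After a morphological trait='absent': P(genus P) = 0.6·0.9878 / (0.6·0.9878 + 0.9·0.0122) ≈ 0.9818

0.982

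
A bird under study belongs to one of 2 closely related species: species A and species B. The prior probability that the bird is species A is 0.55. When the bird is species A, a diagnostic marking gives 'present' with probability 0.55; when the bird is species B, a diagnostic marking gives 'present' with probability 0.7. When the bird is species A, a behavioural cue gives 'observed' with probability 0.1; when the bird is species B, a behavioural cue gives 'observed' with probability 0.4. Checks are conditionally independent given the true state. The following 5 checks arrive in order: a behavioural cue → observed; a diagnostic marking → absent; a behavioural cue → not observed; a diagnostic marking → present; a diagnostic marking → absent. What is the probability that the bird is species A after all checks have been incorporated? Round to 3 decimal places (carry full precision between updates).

After a behavioural cue='observed': P(species A) = 0.1·0.5500 / (0.1·0.5500 + 0.4·0.4500) ≈ 0.2340
After a diagnostic marking='absent': P(species A) = 0.45·0.2340 / (0.45·0.2340 + 0.3·0.7660) ≈ 0.3143
After a behavioural cue='not observed': P(species A) = 0.9·0.3143 / (0.9·0.3143 + 0.6·0.6857) ≈ 0.4074
After a diagnostic marking='present': P(species A) = 0.55·0.4074 / (0.55·0.4074 + 0.7·0.5926) ≈ 0.3507
After a diagnostic marking='absent': P(species A) = 0.45·0.3507 / (0.45·0.3507 + 0.3·0.6493) ≈ 0.4476

0.448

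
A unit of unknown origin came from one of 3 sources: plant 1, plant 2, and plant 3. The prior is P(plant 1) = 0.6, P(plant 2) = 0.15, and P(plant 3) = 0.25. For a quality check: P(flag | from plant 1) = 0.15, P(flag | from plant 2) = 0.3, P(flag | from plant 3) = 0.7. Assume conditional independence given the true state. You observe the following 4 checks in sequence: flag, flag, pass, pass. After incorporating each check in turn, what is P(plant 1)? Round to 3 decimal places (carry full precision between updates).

0.356

After 'flag': normaliser = 0.15·0.6000 + 0.3·0.1500 + 0.7·0.2500; P(plant 1) ≈ 0.2903, P(plant 2) ≈ 0.1452, P(plant 3) ≈ 0.5645
After 'flag': normaliser = 0.15·0.2903 + 0.3·0.1452 + 0.7·0.5645; P(plant 1) ≈ 0.0903, P(plant 2) ≈ 0.0903, P(plant 3) ≈ 0.8194
After 'pass': normaliser = 0.85·0.0903 + 0.7·0.0903 + 0.3·0.8194; P(plant 1) ≈ 0.1990, P(plant 2) ≈ 0.1638, P(plant 3) ≈ 0.6372
After 'pass': normaliser = 0.85·0.1990 + 0.7·0.1638 + 0.3·0.6372; P(plant 1) ≈ 0.3561, P(plant 2) ≈ 0.2415, P(plant 3) ≈ 0.4025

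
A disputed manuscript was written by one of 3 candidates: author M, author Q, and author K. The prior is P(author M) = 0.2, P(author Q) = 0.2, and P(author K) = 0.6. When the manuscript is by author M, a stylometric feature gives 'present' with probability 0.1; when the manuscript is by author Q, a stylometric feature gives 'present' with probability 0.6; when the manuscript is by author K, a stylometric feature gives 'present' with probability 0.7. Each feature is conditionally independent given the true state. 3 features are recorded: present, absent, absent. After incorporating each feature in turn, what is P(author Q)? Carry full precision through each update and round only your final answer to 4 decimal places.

Apply Bayes' rule sequentially, carrying P(author Q) forward.
After 'present': normaliser = 0.1·0.2000 + 0.6·0.2000 + 0.7·0.6000; P(author M) ≈ 0.0357, P(author Q) ≈ 0.2143, P(author K) ≈ 0.7500
After 'absent': normaliser = 0.9·0.0357 + 0.4·0.2143 + 0.3·0.7500; P(author M) ≈ 0.0938, P(author Q) ≈ 0.2500, P(author K) ≈ 0.6562
After 'absent': normaliser = 0.9·0.0938 + 0.4·0.2500 + 0.3·0.6562; P(author M) ≈ 0.2213, P(author Q) ≈ 0.2623, P(author K) ≈ 0.5164

0.2623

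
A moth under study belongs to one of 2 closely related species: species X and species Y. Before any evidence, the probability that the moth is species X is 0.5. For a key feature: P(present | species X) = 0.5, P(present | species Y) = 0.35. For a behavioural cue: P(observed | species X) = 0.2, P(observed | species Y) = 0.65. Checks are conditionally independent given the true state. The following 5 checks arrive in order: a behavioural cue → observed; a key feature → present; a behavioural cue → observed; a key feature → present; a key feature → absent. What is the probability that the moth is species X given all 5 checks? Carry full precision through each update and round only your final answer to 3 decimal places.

0.129

Apply Bayes' rule sequentially, carrying P(species X) forward.
After a behavioural cue='observed': P(species X) = 0.2·0.5000 / (0.2·0.5000 + 0.65·0.5000) ≈ 0.2353
After a key feature='present': P(species X) = 0.5·0.2353 / (0.5·0.2353 + 0.35·0.7647) ≈ 0.3053
After a behavioural cue='observed': P(species X) = 0.2·0.3053 / (0.2·0.3053 + 0.65·0.6947) ≈ 0.1191
After a key feature='present': P(species X) = 0.5·0.1191 / (0.5·0.1191 + 0.35·0.8809) ≈ 0.1619
After a key feature='absent': P(species X) = 0.5·0.1619 / (0.5·0.1619 + 0.65·0.8381) ≈ 0.1294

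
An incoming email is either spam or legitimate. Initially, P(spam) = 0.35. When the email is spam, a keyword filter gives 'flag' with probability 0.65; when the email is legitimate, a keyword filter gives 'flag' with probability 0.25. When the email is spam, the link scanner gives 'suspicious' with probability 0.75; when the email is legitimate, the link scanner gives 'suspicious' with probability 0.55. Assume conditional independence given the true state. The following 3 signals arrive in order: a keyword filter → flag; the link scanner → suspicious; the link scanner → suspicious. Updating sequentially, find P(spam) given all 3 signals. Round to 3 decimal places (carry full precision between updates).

Apply Bayes' rule sequentially, carrying P(spam) forward.
After a keyword filter='flag': P(spam) = 0.65·0.3500 / (0.65·0.3500 + 0.25·0.6500) ≈ 0.5833
After the link scanner='suspicious': P(spam) = 0.75·0.5833 / (0.75·0.5833 + 0.55·0.4167) ≈ 0.6562
After the link scanner='suspicious': P(spam) = 0.75·0.6562 / (0.75·0.6562 + 0.55·0.3438) ≈ 0.7225

0.722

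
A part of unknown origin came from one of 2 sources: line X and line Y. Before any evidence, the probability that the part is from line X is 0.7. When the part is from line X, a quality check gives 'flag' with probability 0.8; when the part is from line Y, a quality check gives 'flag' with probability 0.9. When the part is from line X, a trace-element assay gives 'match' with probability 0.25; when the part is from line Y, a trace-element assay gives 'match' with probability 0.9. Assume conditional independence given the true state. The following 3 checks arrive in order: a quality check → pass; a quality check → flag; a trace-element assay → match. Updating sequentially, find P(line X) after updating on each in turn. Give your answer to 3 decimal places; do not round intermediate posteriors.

After a quality check='pass': P(line X) = 0.2·0.7000 / (0.2·0.7000 + 0.1·0.3000) ≈ 0.8235
After a quality check='flag': P(line X) = 0.8·0.8235 / (0.8·0.8235 + 0.9·0.1765) ≈ 0.8058
After a trace-element assay='match': P(line X) = 0.25·0.8058 / (0.25·0.8058 + 0.9·0.1942) ≈ 0.5354

0.535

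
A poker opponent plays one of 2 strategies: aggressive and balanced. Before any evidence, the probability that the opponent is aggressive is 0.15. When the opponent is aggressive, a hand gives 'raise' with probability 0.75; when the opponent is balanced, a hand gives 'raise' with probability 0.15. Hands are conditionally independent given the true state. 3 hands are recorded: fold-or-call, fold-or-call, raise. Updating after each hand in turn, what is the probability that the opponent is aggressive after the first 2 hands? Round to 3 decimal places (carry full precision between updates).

Each posterior becomes the prior for the next update.
After 'fold-or-call': P(aggressive) = 0.25·0.1500 / (0.25·0.1500 + 0.85·0.8500) ≈ 0.0493
After 'fold-or-call': P(aggressive) = 0.25·0.0493 / (0.25·0.0493 + 0.85·0.9507) ≈ 0.0150

0.015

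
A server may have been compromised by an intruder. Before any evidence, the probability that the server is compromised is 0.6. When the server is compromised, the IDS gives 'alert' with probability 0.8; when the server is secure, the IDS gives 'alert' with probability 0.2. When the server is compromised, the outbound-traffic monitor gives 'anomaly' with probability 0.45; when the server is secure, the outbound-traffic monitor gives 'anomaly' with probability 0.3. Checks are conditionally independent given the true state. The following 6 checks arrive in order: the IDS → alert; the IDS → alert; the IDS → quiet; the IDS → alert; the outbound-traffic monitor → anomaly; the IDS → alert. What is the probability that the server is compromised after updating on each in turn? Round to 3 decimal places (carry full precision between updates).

0.993

After the IDS='alert': P(compromised) = 0.8·0.6000 / (0.8·0.6000 + 0.2·0.4000) ≈ 0.8571
After the IDS='alert': P(compromised) = 0.8·0.8571 / (0.8·0.8571 + 0.2·0.1429) ≈ 0.9600
After the IDS='quiet': P(compromised) = 0.2·0.9600 / (0.2·0.9600 + 0.8·0.0400) ≈ 0.8571
After the IDS='alert': P(compromised) = 0.8·0.8571 / (0.8·0.8571 + 0.2·0.1429) ≈ 0.9600
After the outbound-traffic monitor='anomaly': P(compromised) = 0.45·0.9600 / (0.45·0.9600 + 0.3·0.0400) ≈ 0.9730
After the IDS='alert': P(compromised) = 0.8·0.9730 / (0.8·0.9730 + 0.2·0.0270) ≈ 0.9931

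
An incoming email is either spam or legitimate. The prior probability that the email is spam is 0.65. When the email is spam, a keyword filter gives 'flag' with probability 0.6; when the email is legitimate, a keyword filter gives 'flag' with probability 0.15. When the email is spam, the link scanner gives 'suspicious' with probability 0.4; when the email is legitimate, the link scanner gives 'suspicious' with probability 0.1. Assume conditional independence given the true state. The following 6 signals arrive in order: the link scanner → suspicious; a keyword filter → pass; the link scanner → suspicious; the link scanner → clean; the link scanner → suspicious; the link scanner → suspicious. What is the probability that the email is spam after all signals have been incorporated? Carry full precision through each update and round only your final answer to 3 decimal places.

Apply Bayes' rule sequentially, carrying P(spam) forward.
After the link scanner='suspicious': P(spam) = 0.4·0.6500 / (0.4·0.6500 + 0.1·0.3500) ≈ 0.8814
After a keyword filter='pass': P(spam) = 0.4·0.8814 / (0.4·0.8814 + 0.85·0.1186) ≈ 0.7776
After the link scanner='suspicious': P(spam) = 0.4·0.7776 / (0.4·0.7776 + 0.1·0.2224) ≈ 0.9333
After the link scanner='clean': P(spam) = 0.6·0.9333 / (0.6·0.9333 + 0.9·0.0667) ≈ 0.9031
After the link scanner='suspicious': P(spam) = 0.4·0.9031 / (0.4·0.9031 + 0.1·0.0969) ≈ 0.9739
After the link scanner='suspicious': P(spam) = 0.4·0.9739 / (0.4·0.9739 + 0.1·0.0261) ≈ 0.9933

0.993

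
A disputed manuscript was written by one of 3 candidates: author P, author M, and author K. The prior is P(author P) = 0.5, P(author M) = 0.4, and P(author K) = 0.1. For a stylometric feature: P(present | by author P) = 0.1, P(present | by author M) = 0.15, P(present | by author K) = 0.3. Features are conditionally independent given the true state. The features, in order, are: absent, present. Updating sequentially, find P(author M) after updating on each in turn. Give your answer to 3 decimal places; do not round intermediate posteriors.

Each posterior becomes the prior for the next update.
After 'absent': normaliser = 0.9·0.5000 + 0.85·0.4000 + 0.7·0.1000; P(author P) ≈ 0.5233, P(author M) ≈ 0.3953, P(author K) ≈ 0.0814
After 'present': normaliser = 0.1·0.5233 + 0.15·0.3953 + 0.3·0.0814; P(author P) ≈ 0.3846, P(author M) ≈ 0.4359, P(author K) ≈ 0.1795

0.436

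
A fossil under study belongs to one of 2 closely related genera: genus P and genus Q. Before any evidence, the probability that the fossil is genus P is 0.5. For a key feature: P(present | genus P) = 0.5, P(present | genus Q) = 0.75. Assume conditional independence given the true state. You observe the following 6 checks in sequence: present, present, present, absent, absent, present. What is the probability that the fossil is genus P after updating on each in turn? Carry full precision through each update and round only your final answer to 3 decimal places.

After 'present': P(genus P) = 0.5·0.5000 / (0.5·0.5000 + 0.75·0.5000) ≈ 0.4000
After 'present': P(genus P) = 0.5·0.4000 / (0.5·0.4000 + 0.75·0.6000) ≈ 0.3077
After 'present': P(genus P) = 0.5·0.3077 / (0.5·0.3077 + 0.75·0.6923) ≈ 0.2286
After 'absent': P(genus P) = 0.5·0.2286 / (0.5·0.2286 + 0.25·0.7714) ≈ 0.3721
After 'absent': P(genus P) = 0.5·0.3721 / (0.5·0.3721 + 0.25·0.6279) ≈ 0.5424
After 'present': P(genus P) = 0.5·0.5424 / (0.5·0.5424 + 0.75·0.4576) ≈ 0.4414

0.441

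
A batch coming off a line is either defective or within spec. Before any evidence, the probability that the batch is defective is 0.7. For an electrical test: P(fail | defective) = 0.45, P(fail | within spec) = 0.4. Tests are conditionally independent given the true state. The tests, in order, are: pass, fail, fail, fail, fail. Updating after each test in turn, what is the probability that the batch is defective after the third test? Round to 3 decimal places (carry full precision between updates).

Apply Bayes' rule sequentially, carrying P(defective) forward.
After 'pass': P(defective) = 0.55·0.7000 / (0.55·0.7000 + 0.6·0.3000) ≈ 0.6814
After 'fail': P(defective) = 0.45·0.6814 / (0.45·0.6814 + 0.4·0.3186) ≈ 0.7064
After 'fail': P(defective) = 0.45·0.7064 / (0.45·0.7064 + 0.4·0.2936) ≈ 0.7302

0.730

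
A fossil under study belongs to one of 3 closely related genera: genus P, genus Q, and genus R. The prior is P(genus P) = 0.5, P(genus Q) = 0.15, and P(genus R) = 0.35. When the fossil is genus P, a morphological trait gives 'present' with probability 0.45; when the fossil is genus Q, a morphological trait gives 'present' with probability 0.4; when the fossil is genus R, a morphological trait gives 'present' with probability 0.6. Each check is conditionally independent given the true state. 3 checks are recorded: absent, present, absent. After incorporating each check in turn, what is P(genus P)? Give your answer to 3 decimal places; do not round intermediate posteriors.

0.552

After 'absent': normaliser = 0.55·0.5000 + 0.6·0.1500 + 0.4·0.3500; P(genus P) ≈ 0.5446, P(genus Q) ≈ 0.1782, P(genus R) ≈ 0.2772
After 'present': normaliser = 0.45·0.5446 + 0.4·0.1782 + 0.6·0.2772; P(genus P) ≈ 0.5077, P(genus Q) ≈ 0.1477, P(genus R) ≈ 0.3446
After 'absent': normaliser = 0.55·0.5077 + 0.6·0.1477 + 0.4·0.3446; P(genus P) ≈ 0.5522, P(genus Q) ≈ 0.1752, P(genus R) ≈ 0.2726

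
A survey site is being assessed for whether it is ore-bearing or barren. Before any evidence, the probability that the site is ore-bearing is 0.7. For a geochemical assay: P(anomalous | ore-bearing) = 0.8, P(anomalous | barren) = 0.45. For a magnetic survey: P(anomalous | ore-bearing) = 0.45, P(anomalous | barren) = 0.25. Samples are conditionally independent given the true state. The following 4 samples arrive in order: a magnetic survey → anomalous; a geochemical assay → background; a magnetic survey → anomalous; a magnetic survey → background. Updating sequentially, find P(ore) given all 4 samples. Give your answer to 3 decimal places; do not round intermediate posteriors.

0.668

After a magnetic survey='anomalous': P(ore) = 0.45·0.7000 / (0.45·0.7000 + 0.25·0.3000) ≈ 0.8077
After a geochemical assay='background': P(ore) = 0.2·0.8077 / (0.2·0.8077 + 0.55·0.1923) ≈ 0.6043
After a magnetic survey='anomalous': P(ore) = 0.45·0.6043 / (0.45·0.6043 + 0.25·0.3957) ≈ 0.7333
After a magnetic survey='background': P(ore) = 0.55·0.7333 / (0.55·0.7333 + 0.75·0.2667) ≈ 0.6684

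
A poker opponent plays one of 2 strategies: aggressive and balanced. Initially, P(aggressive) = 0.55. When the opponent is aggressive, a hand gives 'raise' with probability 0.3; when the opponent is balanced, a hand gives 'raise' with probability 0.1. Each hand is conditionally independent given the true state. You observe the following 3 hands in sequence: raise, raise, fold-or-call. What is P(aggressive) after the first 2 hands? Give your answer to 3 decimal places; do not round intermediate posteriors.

After 'raise': P(aggressive) = 0.3·0.5500 / (0.3·0.5500 + 0.1·0.4500) ≈ 0.7857
After 'raise': P(aggressive) = 0.3·0.7857 / (0.3·0.7857 + 0.1·0.2143) ≈ 0.9167

0.917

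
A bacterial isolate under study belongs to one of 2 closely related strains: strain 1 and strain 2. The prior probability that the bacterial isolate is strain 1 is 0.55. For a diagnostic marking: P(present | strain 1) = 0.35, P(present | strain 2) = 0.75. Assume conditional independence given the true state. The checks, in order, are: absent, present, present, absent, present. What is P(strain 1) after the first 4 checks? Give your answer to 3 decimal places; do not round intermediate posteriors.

After 'absent': P(strain 1) = 0.65·0.5500 / (0.65·0.5500 + 0.25·0.4500) ≈ 0.7606
After 'present': P(strain 1) = 0.35·0.7606 / (0.35·0.7606 + 0.75·0.2394) ≈ 0.5973
After 'present': P(strain 1) = 0.35·0.5973 / (0.35·0.5973 + 0.75·0.4027) ≈ 0.4090
After 'absent': P(strain 1) = 0.65·0.4090 / (0.65·0.4090 + 0.25·0.5910) ≈ 0.6428

0.643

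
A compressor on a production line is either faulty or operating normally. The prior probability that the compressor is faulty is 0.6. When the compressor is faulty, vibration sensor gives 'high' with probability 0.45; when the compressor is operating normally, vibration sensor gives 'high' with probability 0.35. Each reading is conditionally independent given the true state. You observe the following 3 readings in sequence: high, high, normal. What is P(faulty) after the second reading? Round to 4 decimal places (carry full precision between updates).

0.7126

Each posterior becomes the prior for the next update.
After 'high': P(faulty) = 0.45·0.6000 / (0.45·0.6000 + 0.35·0.4000) ≈ 0.6585
After 'high': P(faulty) = 0.45·0.6585 / (0.45·0.6585 + 0.35·0.3415) ≈ 0.7126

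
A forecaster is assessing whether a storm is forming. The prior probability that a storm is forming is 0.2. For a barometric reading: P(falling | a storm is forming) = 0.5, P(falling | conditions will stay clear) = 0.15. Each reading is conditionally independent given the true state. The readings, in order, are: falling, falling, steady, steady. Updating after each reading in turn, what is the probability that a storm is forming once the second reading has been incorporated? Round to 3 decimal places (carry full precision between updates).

Each posterior becomes the prior for the next update.
After 'falling': P(storm) = 0.5·0.2000 / (0.5·0.2000 + 0.15·0.8000) ≈ 0.4545
After 'falling': P(storm) = 0.5·0.4545 / (0.5·0.4545 + 0.15·0.5455) ≈ 0.7353

0.735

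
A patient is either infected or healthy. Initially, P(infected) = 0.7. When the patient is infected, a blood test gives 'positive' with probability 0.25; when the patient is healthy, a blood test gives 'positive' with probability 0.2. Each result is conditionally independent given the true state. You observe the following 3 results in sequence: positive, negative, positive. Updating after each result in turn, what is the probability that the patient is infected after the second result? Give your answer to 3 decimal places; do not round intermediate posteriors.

After 'positive': P(infected) = 0.25·0.7000 / (0.25·0.7000 + 0.2·0.3000) ≈ 0.7447
After 'negative': P(infected) = 0.75·0.7447 / (0.75·0.7447 + 0.8·0.2553) ≈ 0.7322

0.732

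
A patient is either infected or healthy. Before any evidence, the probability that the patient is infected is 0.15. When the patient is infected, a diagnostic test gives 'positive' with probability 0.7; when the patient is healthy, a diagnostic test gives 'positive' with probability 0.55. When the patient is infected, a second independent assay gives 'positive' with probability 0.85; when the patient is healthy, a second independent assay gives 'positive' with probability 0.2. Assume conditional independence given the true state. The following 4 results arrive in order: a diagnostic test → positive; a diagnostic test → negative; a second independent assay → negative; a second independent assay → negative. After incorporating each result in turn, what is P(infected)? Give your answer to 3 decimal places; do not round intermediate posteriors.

0.005

After a diagnostic test='positive': P(infected) = 0.7·0.1500 / (0.7·0.1500 + 0.55·0.8500) ≈ 0.1834
After a diagnostic test='negative': P(infected) = 0.3·0.1834 / (0.3·0.1834 + 0.45·0.8166) ≈ 0.1302
After a second independent assay='negative': P(infected) = 0.15·0.1302 / (0.15·0.1302 + 0.8·0.8698) ≈ 0.0273
After a second independent assay='negative': P(infected) = 0.15·0.0273 / (0.15·0.0273 + 0.8·0.9727) ≈ 0.0052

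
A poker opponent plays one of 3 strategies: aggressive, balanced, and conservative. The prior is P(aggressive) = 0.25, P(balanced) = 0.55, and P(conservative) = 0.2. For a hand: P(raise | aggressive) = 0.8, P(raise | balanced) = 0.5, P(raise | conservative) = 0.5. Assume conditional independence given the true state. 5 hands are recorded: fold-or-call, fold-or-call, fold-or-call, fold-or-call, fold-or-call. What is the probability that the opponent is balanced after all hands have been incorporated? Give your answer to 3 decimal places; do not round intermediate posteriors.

After 'fold-or-call': normaliser = 0.2·0.2500 + 0.5·0.5500 + 0.5·0.2000; P(aggressive) ≈ 0.1176, P(balanced) ≈ 0.6471, P(conservative) ≈ 0.2353
After 'fold-or-call': normaliser = 0.2·0.1176 + 0.5·0.6471 + 0.5·0.2353; P(aggressive) ≈ 0.0506, P(balanced) ≈ 0.6962, P(conservative) ≈ 0.2532
After 'fold-or-call': normaliser = 0.2·0.0506 + 0.5·0.6962 + 0.5·0.2532; P(aggressive) ≈ 0.0209, P(balanced) ≈ 0.7180, P(conservative) ≈ 0.2611
After 'fold-or-call': normaliser = 0.2·0.0209 + 0.5·0.7180 + 0.5·0.2611; P(aggressive) ≈ 0.0085, P(balanced) ≈ 0.7271, P(conservative) ≈ 0.2644
After 'fold-or-call': normaliser = 0.2·0.0085 + 0.5·0.7271 + 0.5·0.2644; P(aggressive) ≈ 0.0034, P(balanced) ≈ 0.7308, P(conservative) ≈ 0.2658

0.731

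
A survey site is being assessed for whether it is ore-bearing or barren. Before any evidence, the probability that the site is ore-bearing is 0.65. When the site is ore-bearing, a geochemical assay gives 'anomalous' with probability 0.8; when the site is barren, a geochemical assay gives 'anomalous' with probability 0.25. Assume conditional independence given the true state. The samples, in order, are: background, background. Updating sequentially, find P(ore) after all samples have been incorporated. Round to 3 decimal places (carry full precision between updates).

0.117

After 'background': P(ore) = 0.2·0.6500 / (0.2·0.6500 + 0.75·0.3500) ≈ 0.3312
After 'background': P(ore) = 0.2·0.3312 / (0.2·0.3312 + 0.75·0.6688) ≈ 0.1167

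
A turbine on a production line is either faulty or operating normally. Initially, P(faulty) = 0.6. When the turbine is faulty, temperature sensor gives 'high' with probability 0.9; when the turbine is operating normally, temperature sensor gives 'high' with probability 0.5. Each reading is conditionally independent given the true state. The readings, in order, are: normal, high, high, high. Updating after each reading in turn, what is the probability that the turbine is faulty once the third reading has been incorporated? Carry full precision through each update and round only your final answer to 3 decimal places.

After 'normal': P(faulty) = 0.1·0.6000 / (0.1·0.6000 + 0.5·0.4000) ≈ 0.2308
After 'high': P(faulty) = 0.9·0.2308 / (0.9·0.2308 + 0.5·0.7692) ≈ 0.3506
After 'high': P(faulty) = 0.9·0.3506 / (0.9·0.3506 + 0.5·0.6494) ≈ 0.4929

0.493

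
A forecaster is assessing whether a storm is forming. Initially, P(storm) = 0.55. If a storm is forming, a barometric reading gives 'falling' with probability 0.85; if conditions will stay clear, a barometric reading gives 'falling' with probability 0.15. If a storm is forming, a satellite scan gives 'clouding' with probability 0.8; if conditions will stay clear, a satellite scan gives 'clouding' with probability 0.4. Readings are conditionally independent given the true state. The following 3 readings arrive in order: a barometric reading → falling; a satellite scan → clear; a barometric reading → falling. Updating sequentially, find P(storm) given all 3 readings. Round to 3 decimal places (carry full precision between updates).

After a barometric reading='falling': P(storm) = 0.85·0.5500 / (0.85·0.5500 + 0.15·0.4500) ≈ 0.8738
After a satellite scan='clear': P(storm) = 0.2·0.8738 / (0.2·0.8738 + 0.6·0.1262) ≈ 0.6978
After a barometric reading='falling': P(storm) = 0.85·0.6978 / (0.85·0.6978 + 0.15·0.3022) ≈ 0.9290

0.929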